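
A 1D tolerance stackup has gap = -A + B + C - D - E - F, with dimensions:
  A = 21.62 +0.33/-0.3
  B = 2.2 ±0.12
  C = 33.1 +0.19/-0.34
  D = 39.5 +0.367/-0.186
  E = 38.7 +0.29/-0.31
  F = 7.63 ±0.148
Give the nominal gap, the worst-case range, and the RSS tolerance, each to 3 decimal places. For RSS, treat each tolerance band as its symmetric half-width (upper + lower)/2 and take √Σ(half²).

nominal=-72.150 wc=[-73.745,-70.896] rss=0.610

Stack each dimension's contribution:
  -A: nom -21.620 → Σnom=-21.620; wc +0.300/-0.330 → slack +0.300/-0.330; half-tol=0.315, Σhalf²=0.099225
  +B: nom +2.200 → Σnom=-19.420; wc +0.120/-0.120 → slack +0.420/-0.450; half-tol=0.120, Σhalf²=0.113625
  +C: nom +33.100 → Σnom=13.680; wc +0.190/-0.340 → slack +0.610/-0.790; half-tol=0.265, Σhalf²=0.183850
  -D: nom -39.500 → Σnom=-25.820; wc +0.186/-0.367 → slack +0.796/-1.157; half-tol=0.276, Σhalf²=0.260302
  -E: nom -38.700 → Σnom=-64.520; wc +0.310/-0.290 → slack +1.106/-1.447; half-tol=0.300, Σhalf²=0.350302
  -F: nom -7.630 → Σnom=-72.150; wc +0.148/-0.148 → slack +1.254/-1.595; half-tol=0.148, Σhalf²=0.372206
Nominal = -72.150. Worst-case = [-72.150 - 1.595, -72.150 + 1.254] = [-73.745, -70.896]. RSS = √0.372206 = 0.610.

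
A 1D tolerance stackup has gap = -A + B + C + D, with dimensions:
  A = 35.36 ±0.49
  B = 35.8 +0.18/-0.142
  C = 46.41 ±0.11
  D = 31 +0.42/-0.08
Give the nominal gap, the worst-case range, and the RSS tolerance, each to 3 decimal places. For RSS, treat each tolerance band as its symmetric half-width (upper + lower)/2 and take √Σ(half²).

nominal=77.850 wc=[77.028,79.050] rss=0.584

Stack each dimension's contribution:
  -A: nom -35.360 → Σnom=-35.360; wc +0.490/-0.490 → slack +0.490/-0.490; half-tol=0.490, Σhalf²=0.240100
  +B: nom +35.800 → Σnom=0.440; wc +0.180/-0.142 → slack +0.670/-0.632; half-tol=0.161, Σhalf²=0.266021
  +C: nom +46.410 → Σnom=46.850; wc +0.110/-0.110 → slack +0.780/-0.742; half-tol=0.110, Σhalf²=0.278121
  +D: nom +31.000 → Σnom=77.850; wc +0.420/-0.080 → slack +1.200/-0.822; half-tol=0.250, Σhalf²=0.340621
Nominal = 77.850. Worst-case = [77.850 - 0.822, 77.850 + 1.200] = [77.028, 79.050]. RSS = √0.340621 = 0.584.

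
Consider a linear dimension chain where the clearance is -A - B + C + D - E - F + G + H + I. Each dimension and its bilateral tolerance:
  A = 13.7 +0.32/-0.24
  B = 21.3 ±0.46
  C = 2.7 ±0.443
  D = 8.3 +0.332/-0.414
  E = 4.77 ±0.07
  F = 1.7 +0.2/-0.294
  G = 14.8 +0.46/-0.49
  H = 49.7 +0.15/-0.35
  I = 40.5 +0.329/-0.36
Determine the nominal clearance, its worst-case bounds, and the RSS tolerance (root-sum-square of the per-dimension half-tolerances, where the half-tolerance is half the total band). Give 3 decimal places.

nominal=74.530 wc=[71.423,77.308] rss=1.048

Stack each dimension's contribution:
  -A: nom -13.700 → Σnom=-13.700; wc +0.240/-0.320 → slack +0.240/-0.320; half-tol=0.280, Σhalf²=0.078400
  -B: nom -21.300 → Σnom=-35.000; wc +0.460/-0.460 → slack +0.700/-0.780; half-tol=0.460, Σhalf²=0.290000
  +C: nom +2.700 → Σnom=-32.300; wc +0.443/-0.443 → slack +1.143/-1.223; half-tol=0.443, Σhalf²=0.486249
  +D: nom +8.300 → Σnom=-24.000; wc +0.332/-0.414 → slack +1.475/-1.637; half-tol=0.373, Σhalf²=0.625378
  -E: nom -4.770 → Σnom=-28.770; wc +0.070/-0.070 → slack +1.545/-1.707; half-tol=0.070, Σhalf²=0.630278
  -F: nom -1.700 → Σnom=-30.470; wc +0.294/-0.200 → slack +1.839/-1.907; half-tol=0.247, Σhalf²=0.691287
  +G: nom +14.800 → Σnom=-15.670; wc +0.460/-0.490 → slack +2.299/-2.397; half-tol=0.475, Σhalf²=0.916912
  +H: nom +49.700 → Σnom=34.030; wc +0.150/-0.350 → slack +2.449/-2.747; half-tol=0.250, Σhalf²=0.979412
  +I: nom +40.500 → Σnom=74.530; wc +0.329/-0.360 → slack +2.778/-3.107; half-tol=0.345, Σhalf²=1.098092
Nominal = 74.530. Worst-case = [74.530 - 3.107, 74.530 + 2.778] = [71.423, 77.308]. RSS = √1.098092 = 1.048.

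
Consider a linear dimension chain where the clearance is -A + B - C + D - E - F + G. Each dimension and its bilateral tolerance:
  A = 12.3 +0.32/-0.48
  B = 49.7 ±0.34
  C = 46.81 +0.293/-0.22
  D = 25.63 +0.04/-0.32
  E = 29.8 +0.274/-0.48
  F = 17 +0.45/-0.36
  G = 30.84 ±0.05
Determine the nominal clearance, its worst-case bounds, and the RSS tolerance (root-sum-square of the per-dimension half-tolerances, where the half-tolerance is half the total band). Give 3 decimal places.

Stack each dimension's contribution:
  -A: nom -12.300 → Σnom=-12.300; wc +0.480/-0.320 → slack +0.480/-0.320; half-tol=0.400, Σhalf²=0.160000
  +B: nom +49.700 → Σnom=37.400; wc +0.340/-0.340 → slack +0.820/-0.660; half-tol=0.340, Σhalf²=0.275600
  -C: nom -46.810 → Σnom=-9.410; wc +0.220/-0.293 → slack +1.040/-0.953; half-tol=0.257, Σhalf²=0.341392
  +D: nom +25.630 → Σnom=16.220; wc +0.040/-0.320 → slack +1.080/-1.273; half-tol=0.180, Σhalf²=0.373792
  -E: nom -29.800 → Σnom=-13.580; wc +0.480/-0.274 → slack +1.560/-1.547; half-tol=0.377, Σhalf²=0.515921
  -F: nom -17.000 → Σnom=-30.580; wc +0.360/-0.450 → slack +1.920/-1.997; half-tol=0.405, Σhalf²=0.679946
  +G: nom +30.840 → Σnom=0.260; wc +0.050/-0.050 → slack +1.970/-2.047; half-tol=0.050, Σhalf²=0.682446
Nominal = 0.260. Worst-case = [0.260 - 2.047, 0.260 + 1.970] = [-1.787, 2.230]. RSS = √0.682446 = 0.826.

nominal=0.260 wc=[-1.787,2.230] rss=0.826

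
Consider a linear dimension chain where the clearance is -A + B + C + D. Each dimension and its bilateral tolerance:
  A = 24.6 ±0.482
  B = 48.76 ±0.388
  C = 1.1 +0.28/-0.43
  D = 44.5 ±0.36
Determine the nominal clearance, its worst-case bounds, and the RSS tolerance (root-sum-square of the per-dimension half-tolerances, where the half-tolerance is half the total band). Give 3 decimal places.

Stack each dimension's contribution:
  -A: nom -24.600 → Σnom=-24.600; wc +0.482/-0.482 → slack +0.482/-0.482; half-tol=0.482, Σhalf²=0.232324
  +B: nom +48.760 → Σnom=24.160; wc +0.388/-0.388 → slack +0.870/-0.870; half-tol=0.388, Σhalf²=0.382868
  +C: nom +1.100 → Σnom=25.260; wc +0.280/-0.430 → slack +1.150/-1.300; half-tol=0.355, Σhalf²=0.508893
  +D: nom +44.500 → Σnom=69.760; wc +0.360/-0.360 → slack +1.510/-1.660; half-tol=0.360, Σhalf²=0.638493
Nominal = 69.760. Worst-case = [69.760 - 1.660, 69.760 + 1.510] = [68.100, 71.270]. RSS = √0.638493 = 0.799.

nominal=69.760 wc=[68.100,71.270] rss=0.799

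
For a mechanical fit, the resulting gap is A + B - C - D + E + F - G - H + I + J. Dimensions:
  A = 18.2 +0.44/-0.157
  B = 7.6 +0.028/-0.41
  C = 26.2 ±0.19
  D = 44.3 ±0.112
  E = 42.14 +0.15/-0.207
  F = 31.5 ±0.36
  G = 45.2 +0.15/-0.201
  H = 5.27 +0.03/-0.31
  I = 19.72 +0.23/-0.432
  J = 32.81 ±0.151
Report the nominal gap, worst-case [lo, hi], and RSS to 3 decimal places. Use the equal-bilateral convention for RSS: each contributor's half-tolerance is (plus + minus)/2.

Stack each dimension's contribution:
  +A: nom +18.200 → Σnom=18.200; wc +0.440/-0.157 → slack +0.440/-0.157; half-tol=0.298, Σhalf²=0.089102
  +B: nom +7.600 → Σnom=25.800; wc +0.028/-0.410 → slack +0.468/-0.567; half-tol=0.219, Σhalf²=0.137063
  -C: nom -26.200 → Σnom=-0.400; wc +0.190/-0.190 → slack +0.658/-0.757; half-tol=0.190, Σhalf²=0.173163
  -D: nom -44.300 → Σnom=-44.700; wc +0.112/-0.112 → slack +0.770/-0.869; half-tol=0.112, Σhalf²=0.185707
  +E: nom +42.140 → Σnom=-2.560; wc +0.150/-0.207 → slack +0.920/-1.076; half-tol=0.178, Σhalf²=0.217569
  +F: nom +31.500 → Σnom=28.940; wc +0.360/-0.360 → slack +1.280/-1.436; half-tol=0.360, Σhalf²=0.347169
  -G: nom -45.200 → Σnom=-16.260; wc +0.201/-0.150 → slack +1.481/-1.586; half-tol=0.175, Σhalf²=0.377970
  -H: nom -5.270 → Σnom=-21.530; wc +0.310/-0.030 → slack +1.791/-1.616; half-tol=0.170, Σhalf²=0.406870
  +I: nom +19.720 → Σnom=-1.810; wc +0.230/-0.432 → slack +2.021/-2.048; half-tol=0.331, Σhalf²=0.516431
  +J: nom +32.810 → Σnom=31.000; wc +0.151/-0.151 → slack +2.172/-2.199; half-tol=0.151, Σhalf²=0.539232
Nominal = 31.000. Worst-case = [31.000 - 2.199, 31.000 + 2.172] = [28.801, 33.172]. RSS = √0.539232 = 0.734.

nominal=31.000 wc=[28.801,33.172] rss=0.734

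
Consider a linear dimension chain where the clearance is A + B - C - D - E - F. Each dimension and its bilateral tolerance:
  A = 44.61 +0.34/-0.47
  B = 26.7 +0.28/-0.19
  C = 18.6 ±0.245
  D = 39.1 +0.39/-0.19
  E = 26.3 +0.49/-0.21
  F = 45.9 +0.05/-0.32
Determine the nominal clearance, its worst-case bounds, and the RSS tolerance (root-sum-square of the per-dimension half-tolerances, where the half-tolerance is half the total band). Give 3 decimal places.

nominal=-58.590 wc=[-60.425,-57.005] rss=0.721

Stack each dimension's contribution:
  +A: nom +44.610 → Σnom=44.610; wc +0.340/-0.470 → slack +0.340/-0.470; half-tol=0.405, Σhalf²=0.164025
  +B: nom +26.700 → Σnom=71.310; wc +0.280/-0.190 → slack +0.620/-0.660; half-tol=0.235, Σhalf²=0.219250
  -C: nom -18.600 → Σnom=52.710; wc +0.245/-0.245 → slack +0.865/-0.905; half-tol=0.245, Σhalf²=0.279275
  -D: nom -39.100 → Σnom=13.610; wc +0.190/-0.390 → slack +1.055/-1.295; half-tol=0.290, Σhalf²=0.363375
  -E: nom -26.300 → Σnom=-12.690; wc +0.210/-0.490 → slack +1.265/-1.785; half-tol=0.350, Σhalf²=0.485875
  -F: nom -45.900 → Σnom=-58.590; wc +0.320/-0.050 → slack +1.585/-1.835; half-tol=0.185, Σhalf²=0.520100
Nominal = -58.590. Worst-case = [-58.590 - 1.835, -58.590 + 1.585] = [-60.425, -57.005]. RSS = √0.520100 = 0.721.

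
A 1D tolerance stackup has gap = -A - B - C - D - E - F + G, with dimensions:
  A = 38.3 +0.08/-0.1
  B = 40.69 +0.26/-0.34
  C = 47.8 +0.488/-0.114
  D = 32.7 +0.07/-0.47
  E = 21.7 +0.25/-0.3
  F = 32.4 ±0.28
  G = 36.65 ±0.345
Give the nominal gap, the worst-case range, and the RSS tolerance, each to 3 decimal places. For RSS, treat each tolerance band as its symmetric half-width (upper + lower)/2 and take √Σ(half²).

nominal=-176.940 wc=[-178.713,-174.991] rss=0.731

Stack each dimension's contribution:
  -A: nom -38.300 → Σnom=-38.300; wc +0.100/-0.080 → slack +0.100/-0.080; half-tol=0.090, Σhalf²=0.008100
  -B: nom -40.690 → Σnom=-78.990; wc +0.340/-0.260 → slack +0.440/-0.340; half-tol=0.300, Σhalf²=0.098100
  -C: nom -47.800 → Σnom=-126.790; wc +0.114/-0.488 → slack +0.554/-0.828; half-tol=0.301, Σhalf²=0.188701
  -D: nom -32.700 → Σnom=-159.490; wc +0.470/-0.070 → slack +1.024/-0.898; half-tol=0.270, Σhalf²=0.261601
  -E: nom -21.700 → Σnom=-181.190; wc +0.300/-0.250 → slack +1.324/-1.148; half-tol=0.275, Σhalf²=0.337226
  -F: nom -32.400 → Σnom=-213.590; wc +0.280/-0.280 → slack +1.604/-1.428; half-tol=0.280, Σhalf²=0.415626
  +G: nom +36.650 → Σnom=-176.940; wc +0.345/-0.345 → slack +1.949/-1.773; half-tol=0.345, Σhalf²=0.534651
Nominal = -176.940. Worst-case = [-176.940 - 1.773, -176.940 + 1.949] = [-178.713, -174.991]. RSS = √0.534651 = 0.731.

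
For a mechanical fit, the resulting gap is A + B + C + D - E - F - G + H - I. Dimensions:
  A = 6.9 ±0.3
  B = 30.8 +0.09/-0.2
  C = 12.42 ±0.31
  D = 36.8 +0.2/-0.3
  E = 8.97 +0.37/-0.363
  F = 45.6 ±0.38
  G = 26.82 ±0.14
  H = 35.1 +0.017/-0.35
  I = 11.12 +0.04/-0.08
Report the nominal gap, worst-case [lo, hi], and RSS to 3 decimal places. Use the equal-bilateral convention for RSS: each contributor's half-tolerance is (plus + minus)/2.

Stack each dimension's contribution:
  +A: nom +6.900 → Σnom=6.900; wc +0.300/-0.300 → slack +0.300/-0.300; half-tol=0.300, Σhalf²=0.090000
  +B: nom +30.800 → Σnom=37.700; wc +0.090/-0.200 → slack +0.390/-0.500; half-tol=0.145, Σhalf²=0.111025
  +C: nom +12.420 → Σnom=50.120; wc +0.310/-0.310 → slack +0.700/-0.810; half-tol=0.310, Σhalf²=0.207125
  +D: nom +36.800 → Σnom=86.920; wc +0.200/-0.300 → slack +0.900/-1.110; half-tol=0.250, Σhalf²=0.269625
  -E: nom -8.970 → Σnom=77.950; wc +0.363/-0.370 → slack +1.263/-1.480; half-tol=0.366, Σhalf²=0.403947
  -F: nom -45.600 → Σnom=32.350; wc +0.380/-0.380 → slack +1.643/-1.860; half-tol=0.380, Σhalf²=0.548347
  -G: nom -26.820 → Σnom=5.530; wc +0.140/-0.140 → slack +1.783/-2.000; half-tol=0.140, Σhalf²=0.567947
  +H: nom +35.100 → Σnom=40.630; wc +0.017/-0.350 → slack +1.800/-2.350; half-tol=0.183, Σhalf²=0.601619
  -I: nom -11.120 → Σnom=29.510; wc +0.080/-0.040 → slack +1.880/-2.390; half-tol=0.060, Σhalf²=0.605219
Nominal = 29.510. Worst-case = [29.510 - 2.390, 29.510 + 1.880] = [27.120, 31.390]. RSS = √0.605219 = 0.778.

nominal=29.510 wc=[27.120,31.390] rss=0.778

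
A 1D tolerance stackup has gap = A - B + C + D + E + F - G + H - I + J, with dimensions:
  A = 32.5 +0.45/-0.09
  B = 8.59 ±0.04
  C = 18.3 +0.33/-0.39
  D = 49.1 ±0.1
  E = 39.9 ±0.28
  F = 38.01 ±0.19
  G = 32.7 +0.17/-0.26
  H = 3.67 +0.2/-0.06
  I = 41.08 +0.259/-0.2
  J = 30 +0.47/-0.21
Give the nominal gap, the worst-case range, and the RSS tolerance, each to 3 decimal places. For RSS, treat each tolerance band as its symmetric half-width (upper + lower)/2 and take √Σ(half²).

Stack each dimension's contribution:
  +A: nom +32.500 → Σnom=32.500; wc +0.450/-0.090 → slack +0.450/-0.090; half-tol=0.270, Σhalf²=0.072900
  -B: nom -8.590 → Σnom=23.910; wc +0.040/-0.040 → slack +0.490/-0.130; half-tol=0.040, Σhalf²=0.074500
  +C: nom +18.300 → Σnom=42.210; wc +0.330/-0.390 → slack +0.820/-0.520; half-tol=0.360, Σhalf²=0.204100
  +D: nom +49.100 → Σnom=91.310; wc +0.100/-0.100 → slack +0.920/-0.620; half-tol=0.100, Σhalf²=0.214100
  +E: nom +39.900 → Σnom=131.210; wc +0.280/-0.280 → slack +1.200/-0.900; half-tol=0.280, Σhalf²=0.292500
  +F: nom +38.010 → Σnom=169.220; wc +0.190/-0.190 → slack +1.390/-1.090; half-tol=0.190, Σhalf²=0.328600
  -G: nom -32.700 → Σnom=136.520; wc +0.260/-0.170 → slack +1.650/-1.260; half-tol=0.215, Σhalf²=0.374825
  +H: nom +3.670 → Σnom=140.190; wc +0.200/-0.060 → slack +1.850/-1.320; half-tol=0.130, Σhalf²=0.391725
  -I: nom -41.080 → Σnom=99.110; wc +0.200/-0.259 → slack +2.050/-1.579; half-tol=0.230, Σhalf²=0.444395
  +J: nom +30.000 → Σnom=129.110; wc +0.470/-0.210 → slack +2.520/-1.789; half-tol=0.340, Σhalf²=0.559995
Nominal = 129.110. Worst-case = [129.110 - 1.789, 129.110 + 2.520] = [127.321, 131.630]. RSS = √0.559995 = 0.748.

nominal=129.110 wc=[127.321,131.630] rss=0.748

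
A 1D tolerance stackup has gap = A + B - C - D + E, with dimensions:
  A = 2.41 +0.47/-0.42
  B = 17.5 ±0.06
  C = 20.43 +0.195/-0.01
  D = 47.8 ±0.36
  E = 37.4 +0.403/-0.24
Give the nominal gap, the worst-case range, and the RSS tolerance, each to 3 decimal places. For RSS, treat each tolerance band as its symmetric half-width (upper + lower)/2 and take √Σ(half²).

Stack each dimension's contribution:
  +A: nom +2.410 → Σnom=2.410; wc +0.470/-0.420 → slack +0.470/-0.420; half-tol=0.445, Σhalf²=0.198025
  +B: nom +17.500 → Σnom=19.910; wc +0.060/-0.060 → slack +0.530/-0.480; half-tol=0.060, Σhalf²=0.201625
  -C: nom -20.430 → Σnom=-0.520; wc +0.010/-0.195 → slack +0.540/-0.675; half-tol=0.103, Σhalf²=0.212131
  -D: nom -47.800 → Σnom=-48.320; wc +0.360/-0.360 → slack +0.900/-1.035; half-tol=0.360, Σhalf²=0.341731
  +E: nom +37.400 → Σnom=-10.920; wc +0.403/-0.240 → slack +1.303/-1.275; half-tol=0.322, Σhalf²=0.445093
Nominal = -10.920. Worst-case = [-10.920 - 1.275, -10.920 + 1.303] = [-12.195, -9.617]. RSS = √0.445093 = 0.667.

nominal=-10.920 wc=[-12.195,-9.617] rss=0.667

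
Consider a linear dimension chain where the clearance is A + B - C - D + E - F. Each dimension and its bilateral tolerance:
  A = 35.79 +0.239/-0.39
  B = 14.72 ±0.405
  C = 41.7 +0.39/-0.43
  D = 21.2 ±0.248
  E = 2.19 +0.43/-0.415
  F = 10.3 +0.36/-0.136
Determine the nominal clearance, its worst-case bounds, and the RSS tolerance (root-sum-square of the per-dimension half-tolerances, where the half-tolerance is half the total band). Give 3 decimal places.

nominal=-20.500 wc=[-22.708,-18.612] rss=0.856

Stack each dimension's contribution:
  +A: nom +35.790 → Σnom=35.790; wc +0.239/-0.390 → slack +0.239/-0.390; half-tol=0.315, Σhalf²=0.098910
  +B: nom +14.720 → Σnom=50.510; wc +0.405/-0.405 → slack +0.644/-0.795; half-tol=0.405, Σhalf²=0.262935
  -C: nom -41.700 → Σnom=8.810; wc +0.430/-0.390 → slack +1.074/-1.185; half-tol=0.410, Σhalf²=0.431035
  -D: nom -21.200 → Σnom=-12.390; wc +0.248/-0.248 → slack +1.322/-1.433; half-tol=0.248, Σhalf²=0.492539
  +E: nom +2.190 → Σnom=-10.200; wc +0.430/-0.415 → slack +1.752/-1.848; half-tol=0.422, Σhalf²=0.671046
  -F: nom -10.300 → Σnom=-20.500; wc +0.136/-0.360 → slack +1.888/-2.208; half-tol=0.248, Σhalf²=0.732550
Nominal = -20.500. Worst-case = [-20.500 - 2.208, -20.500 + 1.888] = [-22.708, -18.612]. RSS = √0.732550 = 0.856.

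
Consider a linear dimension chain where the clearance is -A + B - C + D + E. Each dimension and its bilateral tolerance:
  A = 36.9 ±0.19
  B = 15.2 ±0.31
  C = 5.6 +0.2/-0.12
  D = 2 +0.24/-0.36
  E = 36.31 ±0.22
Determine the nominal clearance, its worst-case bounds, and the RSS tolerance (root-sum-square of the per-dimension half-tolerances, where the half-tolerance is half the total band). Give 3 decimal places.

nominal=11.010 wc=[9.730,12.090] rss=0.544

Stack each dimension's contribution:
  -A: nom -36.900 → Σnom=-36.900; wc +0.190/-0.190 → slack +0.190/-0.190; half-tol=0.190, Σhalf²=0.036100
  +B: nom +15.200 → Σnom=-21.700; wc +0.310/-0.310 → slack +0.500/-0.500; half-tol=0.310, Σhalf²=0.132200
  -C: nom -5.600 → Σnom=-27.300; wc +0.120/-0.200 → slack +0.620/-0.700; half-tol=0.160, Σhalf²=0.157800
  +D: nom +2.000 → Σnom=-25.300; wc +0.240/-0.360 → slack +0.860/-1.060; half-tol=0.300, Σhalf²=0.247800
  +E: nom +36.310 → Σnom=11.010; wc +0.220/-0.220 → slack +1.080/-1.280; half-tol=0.220, Σhalf²=0.296200
Nominal = 11.010. Worst-case = [11.010 - 1.280, 11.010 + 1.080] = [9.730, 12.090]. RSS = √0.296200 = 0.544.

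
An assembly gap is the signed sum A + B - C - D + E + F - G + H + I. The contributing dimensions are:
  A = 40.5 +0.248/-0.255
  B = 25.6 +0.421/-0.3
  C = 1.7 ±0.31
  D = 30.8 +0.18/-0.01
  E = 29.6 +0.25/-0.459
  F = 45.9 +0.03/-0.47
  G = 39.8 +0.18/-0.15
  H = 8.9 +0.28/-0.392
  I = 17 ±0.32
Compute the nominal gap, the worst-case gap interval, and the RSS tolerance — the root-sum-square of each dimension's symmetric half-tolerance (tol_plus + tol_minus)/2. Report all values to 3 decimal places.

nominal=95.200 wc=[92.334,97.219] rss=0.854

Stack each dimension's contribution:
  +A: nom +40.500 → Σnom=40.500; wc +0.248/-0.255 → slack +0.248/-0.255; half-tol=0.252, Σhalf²=0.063252
  +B: nom +25.600 → Σnom=66.100; wc +0.421/-0.300 → slack +0.669/-0.555; half-tol=0.360, Σhalf²=0.193213
  -C: nom -1.700 → Σnom=64.400; wc +0.310/-0.310 → slack +0.979/-0.865; half-tol=0.310, Σhalf²=0.289313
  -D: nom -30.800 → Σnom=33.600; wc +0.010/-0.180 → slack +0.989/-1.045; half-tol=0.095, Σhalf²=0.298338
  +E: nom +29.600 → Σnom=63.200; wc +0.250/-0.459 → slack +1.239/-1.504; half-tol=0.355, Σhalf²=0.424008
  +F: nom +45.900 → Σnom=109.100; wc +0.030/-0.470 → slack +1.269/-1.974; half-tol=0.250, Σhalf²=0.486508
  -G: nom -39.800 → Σnom=69.300; wc +0.150/-0.180 → slack +1.419/-2.154; half-tol=0.165, Σhalf²=0.513733
  +H: nom +8.900 → Σnom=78.200; wc +0.280/-0.392 → slack +1.699/-2.546; half-tol=0.336, Σhalf²=0.626629
  +I: nom +17.000 → Σnom=95.200; wc +0.320/-0.320 → slack +2.019/-2.866; half-tol=0.320, Σhalf²=0.729029
Nominal = 95.200. Worst-case = [95.200 - 2.866, 95.200 + 2.019] = [92.334, 97.219]. RSS = √0.729029 = 0.854.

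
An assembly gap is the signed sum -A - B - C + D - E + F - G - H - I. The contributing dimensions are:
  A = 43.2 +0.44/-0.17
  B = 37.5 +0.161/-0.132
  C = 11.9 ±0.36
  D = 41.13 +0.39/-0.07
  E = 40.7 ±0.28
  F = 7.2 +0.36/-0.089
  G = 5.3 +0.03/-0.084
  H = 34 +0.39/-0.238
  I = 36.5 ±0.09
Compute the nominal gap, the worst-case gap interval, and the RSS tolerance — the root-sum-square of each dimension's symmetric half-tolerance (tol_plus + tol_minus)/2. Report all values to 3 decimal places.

Stack each dimension's contribution:
  -A: nom -43.200 → Σnom=-43.200; wc +0.170/-0.440 → slack +0.170/-0.440; half-tol=0.305, Σhalf²=0.093025
  -B: nom -37.500 → Σnom=-80.700; wc +0.132/-0.161 → slack +0.302/-0.601; half-tol=0.147, Σhalf²=0.114487
  -C: nom -11.900 → Σnom=-92.600; wc +0.360/-0.360 → slack +0.662/-0.961; half-tol=0.360, Σhalf²=0.244087
  +D: nom +41.130 → Σnom=-51.470; wc +0.390/-0.070 → slack +1.052/-1.031; half-tol=0.230, Σhalf²=0.296987
  -E: nom -40.700 → Σnom=-92.170; wc +0.280/-0.280 → slack +1.332/-1.311; half-tol=0.280, Σhalf²=0.375387
  +F: nom +7.200 → Σnom=-84.970; wc +0.360/-0.089 → slack +1.692/-1.400; half-tol=0.224, Σhalf²=0.425787
  -G: nom -5.300 → Σnom=-90.270; wc +0.084/-0.030 → slack +1.776/-1.430; half-tol=0.057, Σhalf²=0.429036
  -H: nom -34.000 → Σnom=-124.270; wc +0.238/-0.390 → slack +2.014/-1.820; half-tol=0.314, Σhalf²=0.527632
  -I: nom -36.500 → Σnom=-160.770; wc +0.090/-0.090 → slack +2.104/-1.910; half-tol=0.090, Σhalf²=0.535732
Nominal = -160.770. Worst-case = [-160.770 - 1.910, -160.770 + 2.104] = [-162.680, -158.666]. RSS = √0.535732 = 0.732.

nominal=-160.770 wc=[-162.680,-158.666] rss=0.732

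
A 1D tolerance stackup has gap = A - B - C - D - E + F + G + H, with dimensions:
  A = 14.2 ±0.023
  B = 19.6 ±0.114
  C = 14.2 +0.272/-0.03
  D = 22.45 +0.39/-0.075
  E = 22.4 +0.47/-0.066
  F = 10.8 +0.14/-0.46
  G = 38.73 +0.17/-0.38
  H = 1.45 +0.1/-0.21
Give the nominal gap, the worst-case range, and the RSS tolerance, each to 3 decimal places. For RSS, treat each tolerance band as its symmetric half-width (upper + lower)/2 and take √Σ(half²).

nominal=-13.470 wc=[-15.789,-12.752] rss=0.593

Stack each dimension's contribution:
  +A: nom +14.200 → Σnom=14.200; wc +0.023/-0.023 → slack +0.023/-0.023; half-tol=0.023, Σhalf²=0.000529
  -B: nom -19.600 → Σnom=-5.400; wc +0.114/-0.114 → slack +0.137/-0.137; half-tol=0.114, Σhalf²=0.013525
  -C: nom -14.200 → Σnom=-19.600; wc +0.030/-0.272 → slack +0.167/-0.409; half-tol=0.151, Σhalf²=0.036326
  -D: nom -22.450 → Σnom=-42.050; wc +0.075/-0.390 → slack +0.242/-0.799; half-tol=0.233, Σhalf²=0.090382
  -E: nom -22.400 → Σnom=-64.450; wc +0.066/-0.470 → slack +0.308/-1.269; half-tol=0.268, Σhalf²=0.162206
  +F: nom +10.800 → Σnom=-53.650; wc +0.140/-0.460 → slack +0.448/-1.729; half-tol=0.300, Σhalf²=0.252206
  +G: nom +38.730 → Σnom=-14.920; wc +0.170/-0.380 → slack +0.618/-2.109; half-tol=0.275, Σhalf²=0.327831
  +H: nom +1.450 → Σnom=-13.470; wc +0.100/-0.210 → slack +0.718/-2.319; half-tol=0.155, Σhalf²=0.351856
Nominal = -13.470. Worst-case = [-13.470 - 2.319, -13.470 + 0.718] = [-15.789, -12.752]. RSS = √0.351856 = 0.593.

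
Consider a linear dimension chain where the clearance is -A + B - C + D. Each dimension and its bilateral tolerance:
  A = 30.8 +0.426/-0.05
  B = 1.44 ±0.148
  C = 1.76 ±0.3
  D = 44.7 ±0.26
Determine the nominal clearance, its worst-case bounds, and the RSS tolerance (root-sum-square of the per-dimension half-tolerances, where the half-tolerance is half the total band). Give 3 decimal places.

nominal=13.580 wc=[12.446,14.338] rss=0.486

Stack each dimension's contribution:
  -A: nom -30.800 → Σnom=-30.800; wc +0.050/-0.426 → slack +0.050/-0.426; half-tol=0.238, Σhalf²=0.056644
  +B: nom +1.440 → Σnom=-29.360; wc +0.148/-0.148 → slack +0.198/-0.574; half-tol=0.148, Σhalf²=0.078548
  -C: nom -1.760 → Σnom=-31.120; wc +0.300/-0.300 → slack +0.498/-0.874; half-tol=0.300, Σhalf²=0.168548
  +D: nom +44.700 → Σnom=13.580; wc +0.260/-0.260 → slack +0.758/-1.134; half-tol=0.260, Σhalf²=0.236148
Nominal = 13.580. Worst-case = [13.580 - 1.134, 13.580 + 0.758] = [12.446, 14.338]. RSS = √0.236148 = 0.486.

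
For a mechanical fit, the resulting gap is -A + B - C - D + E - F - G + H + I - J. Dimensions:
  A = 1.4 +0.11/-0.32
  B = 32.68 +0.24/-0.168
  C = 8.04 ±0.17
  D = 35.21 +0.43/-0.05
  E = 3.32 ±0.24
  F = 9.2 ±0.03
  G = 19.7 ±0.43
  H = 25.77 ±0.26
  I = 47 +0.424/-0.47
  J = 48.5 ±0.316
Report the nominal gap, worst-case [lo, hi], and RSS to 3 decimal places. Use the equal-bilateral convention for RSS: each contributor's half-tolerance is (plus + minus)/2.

Stack each dimension's contribution:
  -A: nom -1.400 → Σnom=-1.400; wc +0.320/-0.110 → slack +0.320/-0.110; half-tol=0.215, Σhalf²=0.046225
  +B: nom +32.680 → Σnom=31.280; wc +0.240/-0.168 → slack +0.560/-0.278; half-tol=0.204, Σhalf²=0.087841
  -C: nom -8.040 → Σnom=23.240; wc +0.170/-0.170 → slack +0.730/-0.448; half-tol=0.170, Σhalf²=0.116741
  -D: nom -35.210 → Σnom=-11.970; wc +0.050/-0.430 → slack +0.780/-0.878; half-tol=0.240, Σhalf²=0.174341
  +E: nom +3.320 → Σnom=-8.650; wc +0.240/-0.240 → slack +1.020/-1.118; half-tol=0.240, Σhalf²=0.231941
  -F: nom -9.200 → Σnom=-17.850; wc +0.030/-0.030 → slack +1.050/-1.148; half-tol=0.030, Σhalf²=0.232841
  -G: nom -19.700 → Σnom=-37.550; wc +0.430/-0.430 → slack +1.480/-1.578; half-tol=0.430, Σhalf²=0.417741
  +H: nom +25.770 → Σnom=-11.780; wc +0.260/-0.260 → slack +1.740/-1.838; half-tol=0.260, Σhalf²=0.485341
  +I: nom +47.000 → Σnom=35.220; wc +0.424/-0.470 → slack +2.164/-2.308; half-tol=0.447, Σhalf²=0.685150
  -J: nom -48.500 → Σnom=-13.280; wc +0.316/-0.316 → slack +2.480/-2.624; half-tol=0.316, Σhalf²=0.785006
Nominal = -13.280. Worst-case = [-13.280 - 2.624, -13.280 + 2.480] = [-15.904, -10.800]. RSS = √0.785006 = 0.886.

nominal=-13.280 wc=[-15.904,-10.800] rss=0.886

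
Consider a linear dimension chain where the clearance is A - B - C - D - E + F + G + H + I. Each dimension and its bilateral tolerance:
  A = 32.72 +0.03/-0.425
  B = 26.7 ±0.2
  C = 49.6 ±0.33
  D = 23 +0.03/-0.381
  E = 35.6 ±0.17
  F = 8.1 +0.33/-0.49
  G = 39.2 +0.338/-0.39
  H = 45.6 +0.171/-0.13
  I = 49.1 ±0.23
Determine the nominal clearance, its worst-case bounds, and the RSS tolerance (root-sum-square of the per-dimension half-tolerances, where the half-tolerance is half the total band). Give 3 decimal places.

Stack each dimension's contribution:
  +A: nom +32.720 → Σnom=32.720; wc +0.030/-0.425 → slack +0.030/-0.425; half-tol=0.227, Σhalf²=0.051756
  -B: nom -26.700 → Σnom=6.020; wc +0.200/-0.200 → slack +0.230/-0.625; half-tol=0.200, Σhalf²=0.091756
  -C: nom -49.600 → Σnom=-43.580; wc +0.330/-0.330 → slack +0.560/-0.955; half-tol=0.330, Σhalf²=0.200656
  -D: nom -23.000 → Σnom=-66.580; wc +0.381/-0.030 → slack +0.941/-0.985; half-tol=0.206, Σhalf²=0.242887
  -E: nom -35.600 → Σnom=-102.180; wc +0.170/-0.170 → slack +1.111/-1.155; half-tol=0.170, Σhalf²=0.271786
  +F: nom +8.100 → Σnom=-94.080; wc +0.330/-0.490 → slack +1.441/-1.645; half-tol=0.410, Σhalf²=0.439887
  +G: nom +39.200 → Σnom=-54.880; wc +0.338/-0.390 → slack +1.779/-2.035; half-tol=0.364, Σhalf²=0.572383
  +H: nom +45.600 → Σnom=-9.280; wc +0.171/-0.130 → slack +1.950/-2.165; half-tol=0.151, Σhalf²=0.595033
  +I: nom +49.100 → Σnom=39.820; wc +0.230/-0.230 → slack +2.180/-2.395; half-tol=0.230, Σhalf²=0.647933
Nominal = 39.820. Worst-case = [39.820 - 2.395, 39.820 + 2.180] = [37.425, 42.000]. RSS = √0.647933 = 0.805.

nominal=39.820 wc=[37.425,42.000] rss=0.805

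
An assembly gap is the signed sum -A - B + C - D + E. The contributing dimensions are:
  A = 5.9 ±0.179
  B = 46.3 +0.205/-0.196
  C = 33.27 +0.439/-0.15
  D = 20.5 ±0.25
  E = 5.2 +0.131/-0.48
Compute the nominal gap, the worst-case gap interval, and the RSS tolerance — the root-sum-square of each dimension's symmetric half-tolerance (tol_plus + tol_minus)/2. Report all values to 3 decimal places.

Stack each dimension's contribution:
  -A: nom -5.900 → Σnom=-5.900; wc +0.179/-0.179 → slack +0.179/-0.179; half-tol=0.179, Σhalf²=0.032041
  -B: nom -46.300 → Σnom=-52.200; wc +0.196/-0.205 → slack +0.375/-0.384; half-tol=0.201, Σhalf²=0.072241
  +C: nom +33.270 → Σnom=-18.930; wc +0.439/-0.150 → slack +0.814/-0.534; half-tol=0.294, Σhalf²=0.158971
  -D: nom -20.500 → Σnom=-39.430; wc +0.250/-0.250 → slack +1.064/-0.784; half-tol=0.250, Σhalf²=0.221471
  +E: nom +5.200 → Σnom=-34.230; wc +0.131/-0.480 → slack +1.195/-1.264; half-tol=0.305, Σhalf²=0.314802
Nominal = -34.230. Worst-case = [-34.230 - 1.264, -34.230 + 1.195] = [-35.494, -33.035]. RSS = √0.314802 = 0.561.

nominal=-34.230 wc=[-35.494,-33.035] rss=0.561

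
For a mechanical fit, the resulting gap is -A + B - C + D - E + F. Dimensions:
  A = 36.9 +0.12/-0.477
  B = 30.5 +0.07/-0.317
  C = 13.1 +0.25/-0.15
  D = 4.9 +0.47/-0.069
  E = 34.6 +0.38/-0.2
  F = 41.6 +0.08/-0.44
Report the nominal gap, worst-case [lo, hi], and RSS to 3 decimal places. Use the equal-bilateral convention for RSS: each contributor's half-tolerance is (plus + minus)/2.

nominal=-7.600 wc=[-9.176,-6.153] rss=0.625

Stack each dimension's contribution:
  -A: nom -36.900 → Σnom=-36.900; wc +0.477/-0.120 → slack +0.477/-0.120; half-tol=0.298, Σhalf²=0.089102
  +B: nom +30.500 → Σnom=-6.400; wc +0.070/-0.317 → slack +0.547/-0.437; half-tol=0.194, Σhalf²=0.126545
  -C: nom -13.100 → Σnom=-19.500; wc +0.150/-0.250 → slack +0.697/-0.687; half-tol=0.200, Σhalf²=0.166545
  +D: nom +4.900 → Σnom=-14.600; wc +0.470/-0.069 → slack +1.167/-0.756; half-tol=0.269, Σhalf²=0.239175
  -E: nom -34.600 → Σnom=-49.200; wc +0.200/-0.380 → slack +1.367/-1.136; half-tol=0.290, Σhalf²=0.323275
  +F: nom +41.600 → Σnom=-7.600; wc +0.080/-0.440 → slack +1.447/-1.576; half-tol=0.260, Σhalf²=0.390875
Nominal = -7.600. Worst-case = [-7.600 - 1.576, -7.600 + 1.447] = [-9.176, -6.153]. RSS = √0.390875 = 0.625.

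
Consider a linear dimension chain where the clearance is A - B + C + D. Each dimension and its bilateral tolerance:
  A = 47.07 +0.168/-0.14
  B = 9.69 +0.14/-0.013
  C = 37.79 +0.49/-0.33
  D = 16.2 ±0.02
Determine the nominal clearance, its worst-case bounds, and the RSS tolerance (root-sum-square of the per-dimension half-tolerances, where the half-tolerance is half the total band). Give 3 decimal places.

nominal=91.370 wc=[90.740,92.061] rss=0.445

Stack each dimension's contribution:
  +A: nom +47.070 → Σnom=47.070; wc +0.168/-0.140 → slack +0.168/-0.140; half-tol=0.154, Σhalf²=0.023716
  -B: nom -9.690 → Σnom=37.380; wc +0.013/-0.140 → slack +0.181/-0.280; half-tol=0.077, Σhalf²=0.029568
  +C: nom +37.790 → Σnom=75.170; wc +0.490/-0.330 → slack +0.671/-0.610; half-tol=0.410, Σhalf²=0.197668
  +D: nom +16.200 → Σnom=91.370; wc +0.020/-0.020 → slack +0.691/-0.630; half-tol=0.020, Σhalf²=0.198068
Nominal = 91.370. Worst-case = [91.370 - 0.630, 91.370 + 0.691] = [90.740, 92.061]. RSS = √0.198068 = 0.445.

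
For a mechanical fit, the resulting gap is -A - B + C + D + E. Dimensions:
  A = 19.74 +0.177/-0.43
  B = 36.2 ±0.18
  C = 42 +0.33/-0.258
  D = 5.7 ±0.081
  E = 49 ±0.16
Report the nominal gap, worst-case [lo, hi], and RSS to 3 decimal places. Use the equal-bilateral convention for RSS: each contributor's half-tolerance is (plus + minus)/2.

Stack each dimension's contribution:
  -A: nom -19.740 → Σnom=-19.740; wc +0.430/-0.177 → slack +0.430/-0.177; half-tol=0.303, Σhalf²=0.092112
  -B: nom -36.200 → Σnom=-55.940; wc +0.180/-0.180 → slack +0.610/-0.357; half-tol=0.180, Σhalf²=0.124512
  +C: nom +42.000 → Σnom=-13.940; wc +0.330/-0.258 → slack +0.940/-0.615; half-tol=0.294, Σhalf²=0.210948
  +D: nom +5.700 → Σnom=-8.240; wc +0.081/-0.081 → slack +1.021/-0.696; half-tol=0.081, Σhalf²=0.217509
  +E: nom +49.000 → Σnom=40.760; wc +0.160/-0.160 → slack +1.181/-0.856; half-tol=0.160, Σhalf²=0.243109
Nominal = 40.760. Worst-case = [40.760 - 0.856, 40.760 + 1.181] = [39.904, 41.941]. RSS = √0.243109 = 0.493.

nominal=40.760 wc=[39.904,41.941] rss=0.493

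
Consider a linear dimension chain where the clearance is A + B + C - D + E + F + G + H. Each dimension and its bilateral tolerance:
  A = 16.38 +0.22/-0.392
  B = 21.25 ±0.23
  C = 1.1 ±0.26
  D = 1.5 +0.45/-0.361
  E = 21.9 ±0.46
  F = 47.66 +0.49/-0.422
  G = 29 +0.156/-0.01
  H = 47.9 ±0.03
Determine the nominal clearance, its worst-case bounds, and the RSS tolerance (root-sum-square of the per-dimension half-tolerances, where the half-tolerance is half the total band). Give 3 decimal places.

Stack each dimension's contribution:
  +A: nom +16.380 → Σnom=16.380; wc +0.220/-0.392 → slack +0.220/-0.392; half-tol=0.306, Σhalf²=0.093636
  +B: nom +21.250 → Σnom=37.630; wc +0.230/-0.230 → slack +0.450/-0.622; half-tol=0.230, Σhalf²=0.146536
  +C: nom +1.100 → Σnom=38.730; wc +0.260/-0.260 → slack +0.710/-0.882; half-tol=0.260, Σhalf²=0.214136
  -D: nom -1.500 → Σnom=37.230; wc +0.361/-0.450 → slack +1.071/-1.332; half-tol=0.405, Σhalf²=0.378566
  +E: nom +21.900 → Σnom=59.130; wc +0.460/-0.460 → slack +1.531/-1.792; half-tol=0.460, Σhalf²=0.590166
  +F: nom +47.660 → Σnom=106.790; wc +0.490/-0.422 → slack +2.021/-2.214; half-tol=0.456, Σhalf²=0.798102
  +G: nom +29.000 → Σnom=135.790; wc +0.156/-0.010 → slack +2.177/-2.224; half-tol=0.083, Σhalf²=0.804991
  +H: nom +47.900 → Σnom=183.690; wc +0.030/-0.030 → slack +2.207/-2.254; half-tol=0.030, Σhalf²=0.805891
Nominal = 183.690. Worst-case = [183.690 - 2.254, 183.690 + 2.207] = [181.436, 185.897]. RSS = √0.805891 = 0.898.

nominal=183.690 wc=[181.436,185.897] rss=0.898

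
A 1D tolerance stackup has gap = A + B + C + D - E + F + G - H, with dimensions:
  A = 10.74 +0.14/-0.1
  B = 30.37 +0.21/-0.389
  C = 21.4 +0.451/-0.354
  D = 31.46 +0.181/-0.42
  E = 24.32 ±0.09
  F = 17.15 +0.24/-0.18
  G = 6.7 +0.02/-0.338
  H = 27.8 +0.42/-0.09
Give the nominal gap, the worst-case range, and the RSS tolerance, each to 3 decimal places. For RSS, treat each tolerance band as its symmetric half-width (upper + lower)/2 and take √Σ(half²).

nominal=65.700 wc=[63.409,67.122] rss=0.711

Stack each dimension's contribution:
  +A: nom +10.740 → Σnom=10.740; wc +0.140/-0.100 → slack +0.140/-0.100; half-tol=0.120, Σhalf²=0.014400
  +B: nom +30.370 → Σnom=41.110; wc +0.210/-0.389 → slack +0.350/-0.489; half-tol=0.299, Σhalf²=0.104100
  +C: nom +21.400 → Σnom=62.510; wc +0.451/-0.354 → slack +0.801/-0.843; half-tol=0.402, Σhalf²=0.266106
  +D: nom +31.460 → Σnom=93.970; wc +0.181/-0.420 → slack +0.982/-1.263; half-tol=0.300, Σhalf²=0.356407
  -E: nom -24.320 → Σnom=69.650; wc +0.090/-0.090 → slack +1.072/-1.353; half-tol=0.090, Σhalf²=0.364507
  +F: nom +17.150 → Σnom=86.800; wc +0.240/-0.180 → slack +1.312/-1.533; half-tol=0.210, Σhalf²=0.408607
  +G: nom +6.700 → Σnom=93.500; wc +0.020/-0.338 → slack +1.332/-1.871; half-tol=0.179, Σhalf²=0.440648
  -H: nom -27.800 → Σnom=65.700; wc +0.090/-0.420 → slack +1.422/-2.291; half-tol=0.255, Σhalf²=0.505673
Nominal = 65.700. Worst-case = [65.700 - 2.291, 65.700 + 1.422] = [63.409, 67.122]. RSS = √0.505673 = 0.711.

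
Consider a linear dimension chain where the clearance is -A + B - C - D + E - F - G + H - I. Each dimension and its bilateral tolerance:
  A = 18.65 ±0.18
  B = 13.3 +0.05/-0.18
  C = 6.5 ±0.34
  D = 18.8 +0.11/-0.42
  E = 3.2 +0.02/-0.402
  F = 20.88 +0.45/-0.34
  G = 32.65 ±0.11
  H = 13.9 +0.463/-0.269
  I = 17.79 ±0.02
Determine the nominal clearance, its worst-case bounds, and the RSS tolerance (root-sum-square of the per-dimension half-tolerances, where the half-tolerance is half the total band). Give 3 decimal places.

Stack each dimension's contribution:
  -A: nom -18.650 → Σnom=-18.650; wc +0.180/-0.180 → slack +0.180/-0.180; half-tol=0.180, Σhalf²=0.032400
  +B: nom +13.300 → Σnom=-5.350; wc +0.050/-0.180 → slack +0.230/-0.360; half-tol=0.115, Σhalf²=0.045625
  -C: nom -6.500 → Σnom=-11.850; wc +0.340/-0.340 → slack +0.570/-0.700; half-tol=0.340, Σhalf²=0.161225
  -D: nom -18.800 → Σnom=-30.650; wc +0.420/-0.110 → slack +0.990/-0.810; half-tol=0.265, Σhalf²=0.231450
  +E: nom +3.200 → Σnom=-27.450; wc +0.020/-0.402 → slack +1.010/-1.212; half-tol=0.211, Σhalf²=0.275971
  -F: nom -20.880 → Σnom=-48.330; wc +0.340/-0.450 → slack +1.350/-1.662; half-tol=0.395, Σhalf²=0.431996
  -G: nom -32.650 → Σnom=-80.980; wc +0.110/-0.110 → slack +1.460/-1.772; half-tol=0.110, Σhalf²=0.444096
  +H: nom +13.900 → Σnom=-67.080; wc +0.463/-0.269 → slack +1.923/-2.041; half-tol=0.366, Σhalf²=0.578052
  -I: nom -17.790 → Σnom=-84.870; wc +0.020/-0.020 → slack +1.943/-2.061; half-tol=0.020, Σhalf²=0.578452
Nominal = -84.870. Worst-case = [-84.870 - 2.061, -84.870 + 1.943] = [-86.931, -82.927]. RSS = √0.578452 = 0.761.

nominal=-84.870 wc=[-86.931,-82.927] rss=0.761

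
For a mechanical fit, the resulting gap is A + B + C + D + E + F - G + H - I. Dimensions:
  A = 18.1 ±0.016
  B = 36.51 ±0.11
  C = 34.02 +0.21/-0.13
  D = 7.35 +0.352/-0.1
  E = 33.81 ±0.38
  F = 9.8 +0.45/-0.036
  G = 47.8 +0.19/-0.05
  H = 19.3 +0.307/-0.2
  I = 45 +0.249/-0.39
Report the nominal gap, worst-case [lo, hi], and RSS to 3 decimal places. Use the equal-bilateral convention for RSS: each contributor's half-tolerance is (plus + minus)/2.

nominal=66.090 wc=[64.679,68.355] rss=0.690

Stack each dimension's contribution:
  +A: nom +18.100 → Σnom=18.100; wc +0.016/-0.016 → slack +0.016/-0.016; half-tol=0.016, Σhalf²=0.000256
  +B: nom +36.510 → Σnom=54.610; wc +0.110/-0.110 → slack +0.126/-0.126; half-tol=0.110, Σhalf²=0.012356
  +C: nom +34.020 → Σnom=88.630; wc +0.210/-0.130 → slack +0.336/-0.256; half-tol=0.170, Σhalf²=0.041256
  +D: nom +7.350 → Σnom=95.980; wc +0.352/-0.100 → slack +0.688/-0.356; half-tol=0.226, Σhalf²=0.092332
  +E: nom +33.810 → Σnom=129.790; wc +0.380/-0.380 → slack +1.068/-0.736; half-tol=0.380, Σhalf²=0.236732
  +F: nom +9.800 → Σnom=139.590; wc +0.450/-0.036 → slack +1.518/-0.772; half-tol=0.243, Σhalf²=0.295781
  -G: nom -47.800 → Σnom=91.790; wc +0.050/-0.190 → slack +1.568/-0.962; half-tol=0.120, Σhalf²=0.310181
  +H: nom +19.300 → Σnom=111.090; wc +0.307/-0.200 → slack +1.875/-1.162; half-tol=0.254, Σhalf²=0.374443
  -I: nom -45.000 → Σnom=66.090; wc +0.390/-0.249 → slack +2.265/-1.411; half-tol=0.320, Σhalf²=0.476524
Nominal = 66.090. Worst-case = [66.090 - 1.411, 66.090 + 2.265] = [64.679, 68.355]. RSS = √0.476524 = 0.690.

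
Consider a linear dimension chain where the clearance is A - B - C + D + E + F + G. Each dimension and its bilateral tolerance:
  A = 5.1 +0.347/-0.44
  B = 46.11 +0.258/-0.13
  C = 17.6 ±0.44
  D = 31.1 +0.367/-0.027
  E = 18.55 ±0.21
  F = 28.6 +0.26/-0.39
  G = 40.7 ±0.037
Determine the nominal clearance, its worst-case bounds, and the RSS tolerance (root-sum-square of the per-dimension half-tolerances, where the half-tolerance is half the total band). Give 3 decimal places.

nominal=60.340 wc=[58.538,62.131] rss=0.759

Stack each dimension's contribution:
  +A: nom +5.100 → Σnom=5.100; wc +0.347/-0.440 → slack +0.347/-0.440; half-tol=0.393, Σhalf²=0.154842
  -B: nom -46.110 → Σnom=-41.010; wc +0.130/-0.258 → slack +0.477/-0.698; half-tol=0.194, Σhalf²=0.192478
  -C: nom -17.600 → Σnom=-58.610; wc +0.440/-0.440 → slack +0.917/-1.138; half-tol=0.440, Σhalf²=0.386078
  +D: nom +31.100 → Σnom=-27.510; wc +0.367/-0.027 → slack +1.284/-1.165; half-tol=0.197, Σhalf²=0.424887
  +E: nom +18.550 → Σnom=-8.960; wc +0.210/-0.210 → slack +1.494/-1.375; half-tol=0.210, Σhalf²=0.468987
  +F: nom +28.600 → Σnom=19.640; wc +0.260/-0.390 → slack +1.754/-1.765; half-tol=0.325, Σhalf²=0.574612
  +G: nom +40.700 → Σnom=60.340; wc +0.037/-0.037 → slack +1.791/-1.802; half-tol=0.037, Σhalf²=0.575981
Nominal = 60.340. Worst-case = [60.340 - 1.802, 60.340 + 1.791] = [58.538, 62.131]. RSS = √0.575981 = 0.759.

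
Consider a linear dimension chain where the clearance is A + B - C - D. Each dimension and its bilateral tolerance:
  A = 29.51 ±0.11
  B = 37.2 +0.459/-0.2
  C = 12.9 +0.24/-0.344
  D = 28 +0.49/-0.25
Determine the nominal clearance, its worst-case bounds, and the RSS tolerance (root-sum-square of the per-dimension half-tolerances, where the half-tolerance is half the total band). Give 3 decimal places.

nominal=25.810 wc=[24.770,26.973] rss=0.586

Stack each dimension's contribution:
  +A: nom +29.510 → Σnom=29.510; wc +0.110/-0.110 → slack +0.110/-0.110; half-tol=0.110, Σhalf²=0.012100
  +B: nom +37.200 → Σnom=66.710; wc +0.459/-0.200 → slack +0.569/-0.310; half-tol=0.330, Σhalf²=0.120670
  -C: nom -12.900 → Σnom=53.810; wc +0.344/-0.240 → slack +0.913/-0.550; half-tol=0.292, Σhalf²=0.205934
  -D: nom -28.000 → Σnom=25.810; wc +0.250/-0.490 → slack +1.163/-1.040; half-tol=0.370, Σhalf²=0.342834
Nominal = 25.810. Worst-case = [25.810 - 1.040, 25.810 + 1.163] = [24.770, 26.973]. RSS = √0.342834 = 0.586.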